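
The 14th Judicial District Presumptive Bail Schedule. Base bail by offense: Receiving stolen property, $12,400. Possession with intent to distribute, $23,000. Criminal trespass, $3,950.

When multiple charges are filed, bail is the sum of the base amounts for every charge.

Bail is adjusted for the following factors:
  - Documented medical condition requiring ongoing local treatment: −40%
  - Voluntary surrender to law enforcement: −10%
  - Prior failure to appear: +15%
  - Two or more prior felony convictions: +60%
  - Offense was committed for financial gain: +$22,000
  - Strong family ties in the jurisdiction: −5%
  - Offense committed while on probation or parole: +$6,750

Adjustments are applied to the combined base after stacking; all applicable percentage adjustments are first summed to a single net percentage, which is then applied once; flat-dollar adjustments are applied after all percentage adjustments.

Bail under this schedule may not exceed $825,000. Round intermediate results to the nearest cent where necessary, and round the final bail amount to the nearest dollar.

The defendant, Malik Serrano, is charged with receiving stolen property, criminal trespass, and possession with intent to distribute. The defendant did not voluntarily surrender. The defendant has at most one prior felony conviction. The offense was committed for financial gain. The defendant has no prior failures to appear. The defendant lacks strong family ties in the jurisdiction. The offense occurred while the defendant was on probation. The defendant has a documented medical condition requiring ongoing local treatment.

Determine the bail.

$52,360

Base amounts from the schedule: receiving stolen property $12,400; criminal trespass $3,950; possession with intent to distribute $23,000.
Stacking rule: sum of all bases. $12,400 + $3,950 + $23,000 = $39,350.
Documented medical condition requiring ongoing local treatment (−40%): $39,350 × 0.6 = $23,610.
Offense was committed for financial gain (+$22,000 flat): $23,610 + $22,000 = $45,610.
Offense committed while on probation or parole (+$6,750 flat): $45,610 + $6,750 = $52,360.
$52,360 is within the $825,000 maximum.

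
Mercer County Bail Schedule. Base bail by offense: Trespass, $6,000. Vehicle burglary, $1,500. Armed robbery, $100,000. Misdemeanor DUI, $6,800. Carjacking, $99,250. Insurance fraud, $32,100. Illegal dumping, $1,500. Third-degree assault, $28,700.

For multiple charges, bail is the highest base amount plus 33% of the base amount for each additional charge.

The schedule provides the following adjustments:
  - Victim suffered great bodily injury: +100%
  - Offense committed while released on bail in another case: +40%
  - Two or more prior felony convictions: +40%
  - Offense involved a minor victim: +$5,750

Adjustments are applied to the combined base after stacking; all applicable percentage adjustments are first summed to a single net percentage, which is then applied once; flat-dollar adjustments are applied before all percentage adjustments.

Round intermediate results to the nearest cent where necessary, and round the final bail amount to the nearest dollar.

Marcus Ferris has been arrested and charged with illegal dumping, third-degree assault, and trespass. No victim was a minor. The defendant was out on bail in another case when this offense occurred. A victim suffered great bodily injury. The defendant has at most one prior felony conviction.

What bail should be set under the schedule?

Base amounts from the schedule: illegal dumping $1,500; third-degree assault $28,700; trespass $6,000.
Stacking rule: highest base plus 33% of each additional charge. Highest is third-degree assault at $28,700. Additional: $1,500 × 33% = $495; $6,000 × 33% = $1,980. Combined base = $28,700 + $2,475 = $31,175.
Net percentage adjustment: +100% +40% = +140%. $31,175 × 2.4 = $74,820.

$74,820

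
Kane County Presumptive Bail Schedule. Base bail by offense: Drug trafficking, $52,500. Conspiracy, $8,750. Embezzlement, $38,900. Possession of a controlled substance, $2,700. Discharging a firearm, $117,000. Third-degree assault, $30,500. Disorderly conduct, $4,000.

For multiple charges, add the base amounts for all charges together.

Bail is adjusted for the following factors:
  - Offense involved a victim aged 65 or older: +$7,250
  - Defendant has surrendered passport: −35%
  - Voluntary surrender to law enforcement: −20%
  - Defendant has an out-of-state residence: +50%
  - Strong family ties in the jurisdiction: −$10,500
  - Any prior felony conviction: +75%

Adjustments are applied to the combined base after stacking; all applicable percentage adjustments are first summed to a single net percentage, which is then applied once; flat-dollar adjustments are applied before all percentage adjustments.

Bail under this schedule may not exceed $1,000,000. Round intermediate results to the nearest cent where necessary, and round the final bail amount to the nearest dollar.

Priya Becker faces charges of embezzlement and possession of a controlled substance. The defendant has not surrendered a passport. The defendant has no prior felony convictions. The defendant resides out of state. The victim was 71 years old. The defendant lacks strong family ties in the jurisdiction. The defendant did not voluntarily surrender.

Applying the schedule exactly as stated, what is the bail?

Base amounts from the schedule: embezzlement $38,900; possession of a controlled substance $2,700.
Stacking rule: sum of all bases. $38,900 + $2,700 = $41,600.
Offense involved a victim aged 65 or older (+$7,250 flat): $41,600 + $7,250 = $48,850.
Defendant has an out-of-state residence (+50%): $48,850 × 1.5 = $73,275.
$73,275 is within the $1,000,000 maximum.

$73,275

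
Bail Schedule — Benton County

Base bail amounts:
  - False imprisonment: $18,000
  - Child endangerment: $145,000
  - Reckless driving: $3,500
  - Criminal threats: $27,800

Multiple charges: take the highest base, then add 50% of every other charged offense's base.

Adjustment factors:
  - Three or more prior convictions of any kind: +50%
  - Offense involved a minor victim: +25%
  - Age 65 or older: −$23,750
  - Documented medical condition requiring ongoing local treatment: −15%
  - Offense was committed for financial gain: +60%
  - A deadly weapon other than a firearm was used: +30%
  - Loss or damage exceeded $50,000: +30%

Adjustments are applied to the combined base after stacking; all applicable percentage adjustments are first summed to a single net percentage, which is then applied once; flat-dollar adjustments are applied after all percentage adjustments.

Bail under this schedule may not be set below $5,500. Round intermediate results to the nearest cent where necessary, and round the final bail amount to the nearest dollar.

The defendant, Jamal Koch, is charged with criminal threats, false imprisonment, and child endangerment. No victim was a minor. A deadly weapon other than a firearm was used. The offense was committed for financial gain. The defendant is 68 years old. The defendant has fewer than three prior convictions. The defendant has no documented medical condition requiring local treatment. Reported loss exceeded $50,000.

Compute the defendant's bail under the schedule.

$345,630

Base amounts from the schedule: criminal threats $27,800; false imprisonment $18,000; child endangerment $145,000.
Stacking rule: highest base plus 50% of each additional charge. Highest is child endangerment at $145,000. Additional: $27,800 × 50% = $13,900; $18,000 × 50% = $9,000. Combined base = $145,000 + $22,900 = $167,900.
Net percentage adjustment: +60% +30% +30% = +120%. $167,900 × 2.2 = $369,380.
Age 65 or older (−$23,750 flat): $369,380 − $23,750 = $345,630.
$345,630 is at or above the $5,500 minimum.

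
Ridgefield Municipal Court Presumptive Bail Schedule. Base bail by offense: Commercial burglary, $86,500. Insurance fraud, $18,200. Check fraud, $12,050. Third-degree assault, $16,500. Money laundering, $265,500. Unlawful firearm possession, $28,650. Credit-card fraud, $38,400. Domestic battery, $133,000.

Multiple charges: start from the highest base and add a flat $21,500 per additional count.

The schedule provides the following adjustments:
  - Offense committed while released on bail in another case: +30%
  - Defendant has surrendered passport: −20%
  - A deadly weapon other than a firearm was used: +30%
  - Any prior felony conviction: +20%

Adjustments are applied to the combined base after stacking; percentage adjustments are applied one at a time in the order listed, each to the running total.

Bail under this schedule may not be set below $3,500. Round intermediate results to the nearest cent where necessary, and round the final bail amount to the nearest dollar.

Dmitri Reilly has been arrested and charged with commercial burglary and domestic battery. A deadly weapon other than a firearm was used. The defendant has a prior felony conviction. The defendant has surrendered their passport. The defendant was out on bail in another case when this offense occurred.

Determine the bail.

Base amounts from the schedule: commercial burglary $86,500; domestic battery $133,000.
Stacking rule: highest base plus $21,500 per additional charge. Highest is domestic battery at $133,000; 1 additional charge → +$21,500. Combined base = $154,500.
Offense committed while released on bail in another case (+30%): $154,500 × 1.3 = $200,850.
Defendant has surrendered passport (−20%): $200,850 × 0.8 = $160,680.
A deadly weapon other than a firearm was used (+30%): $160,680 × 1.3 = $208,884.
Any prior felony conviction (+20%): $208,884 × 1.2 = $250,660.80.
$250,660.80 is at or above the $3,500 minimum.
Rounded to the nearest dollar: $250,661.

$250,661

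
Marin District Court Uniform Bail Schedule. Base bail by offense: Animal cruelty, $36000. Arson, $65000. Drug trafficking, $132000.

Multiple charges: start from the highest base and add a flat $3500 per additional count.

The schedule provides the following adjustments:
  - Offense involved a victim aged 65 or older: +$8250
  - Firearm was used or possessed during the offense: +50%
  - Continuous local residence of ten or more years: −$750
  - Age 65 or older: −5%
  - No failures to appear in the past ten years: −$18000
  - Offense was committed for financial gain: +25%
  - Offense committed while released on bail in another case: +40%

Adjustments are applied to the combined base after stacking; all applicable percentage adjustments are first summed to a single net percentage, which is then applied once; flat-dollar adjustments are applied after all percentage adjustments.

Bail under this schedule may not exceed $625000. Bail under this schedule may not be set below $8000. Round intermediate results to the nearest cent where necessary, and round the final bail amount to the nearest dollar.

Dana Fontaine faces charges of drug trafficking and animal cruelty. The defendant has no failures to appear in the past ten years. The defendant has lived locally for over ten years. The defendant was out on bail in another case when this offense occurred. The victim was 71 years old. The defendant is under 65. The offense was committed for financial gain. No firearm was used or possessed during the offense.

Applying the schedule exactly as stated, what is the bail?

$213075

Base amounts from the schedule: drug trafficking $132000; animal cruelty $36000.
Stacking rule: highest base plus $3500 per additional charge. Highest is drug trafficking at $132000; 1 additional charge → +$3500. Combined base = $135500.
Net percentage adjustment: +25% +40% = +65%. $135500 × 1.65 = $223575.
Offense involved a victim aged 65 or older (+$8250 flat): $223575 + $8250 = $231825.
Continuous local residence of ten or more years (−$750 flat): $231825 − $750 = $231075.
No failures to appear in the past ten years (−$18000 flat): $231075 − $18000 = $213075.
$213075 is within the $625000 maximum.
$213075 is at or above the $8000 minimum.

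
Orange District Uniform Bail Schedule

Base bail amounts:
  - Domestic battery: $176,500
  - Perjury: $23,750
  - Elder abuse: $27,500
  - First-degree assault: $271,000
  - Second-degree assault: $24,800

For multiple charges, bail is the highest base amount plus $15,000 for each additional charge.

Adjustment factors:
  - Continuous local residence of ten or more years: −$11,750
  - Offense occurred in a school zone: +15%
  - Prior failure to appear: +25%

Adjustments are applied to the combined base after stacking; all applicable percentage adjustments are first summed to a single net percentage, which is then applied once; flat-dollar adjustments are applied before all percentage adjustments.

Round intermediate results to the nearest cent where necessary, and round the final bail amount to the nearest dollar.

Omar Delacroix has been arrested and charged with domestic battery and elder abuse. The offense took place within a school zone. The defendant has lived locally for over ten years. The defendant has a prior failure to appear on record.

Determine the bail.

Base amounts from the schedule: domestic battery $176,500; elder abuse $27,500.
Stacking rule: highest base plus $15,000 per additional charge. Highest is domestic battery at $176,500; 1 additional charge → +$15,000. Combined base = $191,500.
Continuous local residence of ten or more years (−$11,750 flat): $191,500 − $11,750 = $179,750.
Net percentage adjustment: +15% +25% = +40%. $179,750 × 1.4 = $251,650.

$251,650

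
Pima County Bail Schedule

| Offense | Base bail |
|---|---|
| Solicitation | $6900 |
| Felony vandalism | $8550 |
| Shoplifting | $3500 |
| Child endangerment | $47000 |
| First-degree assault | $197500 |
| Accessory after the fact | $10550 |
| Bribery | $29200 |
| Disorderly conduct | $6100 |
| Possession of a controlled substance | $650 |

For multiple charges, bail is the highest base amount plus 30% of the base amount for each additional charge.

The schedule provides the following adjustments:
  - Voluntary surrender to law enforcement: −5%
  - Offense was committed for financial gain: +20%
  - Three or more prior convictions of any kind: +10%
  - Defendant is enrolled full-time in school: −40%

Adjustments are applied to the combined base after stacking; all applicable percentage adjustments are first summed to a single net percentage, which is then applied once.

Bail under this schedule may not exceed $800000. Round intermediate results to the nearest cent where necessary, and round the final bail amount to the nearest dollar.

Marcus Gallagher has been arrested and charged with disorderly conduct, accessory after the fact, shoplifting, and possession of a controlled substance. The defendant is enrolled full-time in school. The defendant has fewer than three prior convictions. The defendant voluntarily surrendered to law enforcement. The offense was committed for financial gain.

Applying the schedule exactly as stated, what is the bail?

$10219

Base amounts from the schedule: disorderly conduct $6100; accessory after the fact $10550; shoplifting $3500; possession of a controlled substance $650.
Stacking rule: highest base plus 30% of each additional charge. Highest is accessory after the fact at $10550. Additional: $6100 × 30% = $1830; $3500 × 30% = $1050; $650 × 30% = $195. Combined base = $10550 + $3075 = $13625.
Net percentage adjustment: −5% +20% −40% = −25%. $13625 × 0.75 = $10218.75.
$10218.75 is within the $800000 maximum.
Rounded to the nearest dollar: $10219.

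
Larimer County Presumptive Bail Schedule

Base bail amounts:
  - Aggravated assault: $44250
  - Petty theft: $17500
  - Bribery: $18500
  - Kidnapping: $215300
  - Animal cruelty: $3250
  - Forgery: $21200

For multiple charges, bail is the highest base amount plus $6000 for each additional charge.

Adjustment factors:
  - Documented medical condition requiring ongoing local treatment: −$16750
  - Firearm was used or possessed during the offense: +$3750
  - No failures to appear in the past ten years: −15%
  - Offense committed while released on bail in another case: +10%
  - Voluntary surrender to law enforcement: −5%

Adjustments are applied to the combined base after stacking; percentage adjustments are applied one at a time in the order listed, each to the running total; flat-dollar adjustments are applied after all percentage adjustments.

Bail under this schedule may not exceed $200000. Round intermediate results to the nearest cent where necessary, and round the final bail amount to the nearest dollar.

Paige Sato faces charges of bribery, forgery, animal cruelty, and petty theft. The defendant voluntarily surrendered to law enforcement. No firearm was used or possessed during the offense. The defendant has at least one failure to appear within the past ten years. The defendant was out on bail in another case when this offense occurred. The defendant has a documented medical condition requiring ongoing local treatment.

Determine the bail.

Base amounts from the schedule: bribery $18500; forgery $21200; animal cruelty $3250; petty theft $17500.
Stacking rule: highest base plus $6000 per additional charge. Highest is forgery at $21200; 3 additional charges → +$18000. Combined base = $39200.
Offense committed while released on bail in another case (+10%): $39200 × 1.1 = $43120.
Voluntary surrender to law enforcement (−5%): $43120 × 0.95 = $40964.
Documented medical condition requiring ongoing local treatment (−$16750 flat): $40964 − $16750 = $24214.
$24214 is within the $200000 maximum.

$24214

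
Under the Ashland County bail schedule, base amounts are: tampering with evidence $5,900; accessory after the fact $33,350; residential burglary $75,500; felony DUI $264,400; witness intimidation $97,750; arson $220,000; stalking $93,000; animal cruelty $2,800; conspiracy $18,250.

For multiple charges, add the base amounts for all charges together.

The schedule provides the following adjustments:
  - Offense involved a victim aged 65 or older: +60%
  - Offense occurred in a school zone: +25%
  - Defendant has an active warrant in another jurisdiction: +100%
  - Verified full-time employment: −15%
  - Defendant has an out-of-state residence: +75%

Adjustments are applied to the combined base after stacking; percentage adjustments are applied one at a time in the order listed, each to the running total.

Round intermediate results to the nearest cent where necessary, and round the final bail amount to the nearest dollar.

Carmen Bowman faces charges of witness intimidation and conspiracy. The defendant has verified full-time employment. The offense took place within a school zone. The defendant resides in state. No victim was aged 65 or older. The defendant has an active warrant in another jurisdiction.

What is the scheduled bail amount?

Base amounts from the schedule: witness intimidation $97,750; conspiracy $18,250.
Stacking rule: sum of all bases. $97,750 + $18,250 = $116,000.
Offense occurred in a school zone (+25%): $116,000 × 1.25 = $145,000.
Defendant has an active warrant in another jurisdiction (+100%): $145,000 × 2 = $290,000.
Verified full-time employment (−15%): $290,000 × 0.85 = $246,500.

$246,500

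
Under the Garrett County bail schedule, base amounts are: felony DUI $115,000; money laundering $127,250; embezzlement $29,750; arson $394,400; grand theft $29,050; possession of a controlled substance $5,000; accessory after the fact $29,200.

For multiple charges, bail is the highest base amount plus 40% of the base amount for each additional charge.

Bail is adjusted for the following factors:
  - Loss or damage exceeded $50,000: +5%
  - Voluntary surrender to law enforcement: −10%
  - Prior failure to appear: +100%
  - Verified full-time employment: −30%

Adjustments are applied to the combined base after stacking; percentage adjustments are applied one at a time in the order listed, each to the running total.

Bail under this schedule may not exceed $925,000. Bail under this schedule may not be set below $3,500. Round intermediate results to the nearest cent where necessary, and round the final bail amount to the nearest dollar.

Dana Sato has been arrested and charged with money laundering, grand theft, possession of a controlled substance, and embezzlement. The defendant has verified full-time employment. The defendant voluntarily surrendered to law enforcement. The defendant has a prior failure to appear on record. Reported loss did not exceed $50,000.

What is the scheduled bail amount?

Base amounts from the schedule: money laundering $127,250; grand theft $29,050; possession of a controlled substance $5,000; embezzlement $29,750.
Stacking rule: highest base plus 40% of each additional charge. Highest is money laundering at $127,250. Additional: $29,050 × 40% = $11,620; $5,000 × 40% = $2,000; $29,750 × 40% = $11,900. Combined base = $127,250 + $25,520 = $152,770.
Voluntary surrender to law enforcement (−10%): $152,770 × 0.9 = $137,493.
Prior failure to appear (+100%): $137,493 × 2 = $274,986.
Verified full-time employment (−30%): $274,986 × 0.7 = $192,490.20.
$192,490.20 is within the $925,000 maximum.
$192,490.20 is at or above the $3,500 minimum.
Rounded to the nearest dollar: $192,490.

$192,490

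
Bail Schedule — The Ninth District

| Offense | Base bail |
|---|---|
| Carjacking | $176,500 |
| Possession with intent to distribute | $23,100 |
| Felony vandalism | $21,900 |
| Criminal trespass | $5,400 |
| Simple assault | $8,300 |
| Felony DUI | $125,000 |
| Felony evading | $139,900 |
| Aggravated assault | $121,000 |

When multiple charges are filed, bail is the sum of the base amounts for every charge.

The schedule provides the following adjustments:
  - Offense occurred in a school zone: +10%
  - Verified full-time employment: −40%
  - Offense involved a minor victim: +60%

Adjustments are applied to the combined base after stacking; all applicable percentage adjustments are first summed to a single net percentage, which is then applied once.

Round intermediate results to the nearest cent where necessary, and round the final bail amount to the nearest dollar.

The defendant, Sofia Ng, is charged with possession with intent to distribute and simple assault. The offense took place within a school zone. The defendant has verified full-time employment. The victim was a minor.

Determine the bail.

$40,820

Base amounts from the schedule: possession with intent to distribute $23,100; simple assault $8,300.
Stacking rule: sum of all bases. $23,100 + $8,300 = $31,400.
Net percentage adjustment: +10% −40% +60% = +30%. $31,400 × 1.3 = $40,820.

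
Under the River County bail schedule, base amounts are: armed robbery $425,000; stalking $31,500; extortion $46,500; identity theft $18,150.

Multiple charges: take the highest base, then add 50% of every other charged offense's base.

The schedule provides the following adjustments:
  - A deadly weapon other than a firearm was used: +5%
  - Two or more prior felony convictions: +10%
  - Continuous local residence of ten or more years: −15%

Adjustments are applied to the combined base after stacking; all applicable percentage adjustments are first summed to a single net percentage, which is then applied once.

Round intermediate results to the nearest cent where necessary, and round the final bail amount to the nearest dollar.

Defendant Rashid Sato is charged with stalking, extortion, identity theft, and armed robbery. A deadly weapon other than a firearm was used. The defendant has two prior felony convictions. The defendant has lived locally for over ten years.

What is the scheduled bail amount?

Base amounts from the schedule: stalking $31,500; extortion $46,500; identity theft $18,150; armed robbery $425,000.
Stacking rule: highest base plus 50% of each additional charge. Highest is armed robbery at $425,000. Additional: $31,500 × 50% = $15,750; $46,500 × 50% = $23,250; $18,150 × 50% = $9,075. Combined base = $425,000 + $48,075 = $473,075.
Net percentage adjustment: +5% +10% −15% = +0%. $473,075 × 1 = $473,075.

$473,075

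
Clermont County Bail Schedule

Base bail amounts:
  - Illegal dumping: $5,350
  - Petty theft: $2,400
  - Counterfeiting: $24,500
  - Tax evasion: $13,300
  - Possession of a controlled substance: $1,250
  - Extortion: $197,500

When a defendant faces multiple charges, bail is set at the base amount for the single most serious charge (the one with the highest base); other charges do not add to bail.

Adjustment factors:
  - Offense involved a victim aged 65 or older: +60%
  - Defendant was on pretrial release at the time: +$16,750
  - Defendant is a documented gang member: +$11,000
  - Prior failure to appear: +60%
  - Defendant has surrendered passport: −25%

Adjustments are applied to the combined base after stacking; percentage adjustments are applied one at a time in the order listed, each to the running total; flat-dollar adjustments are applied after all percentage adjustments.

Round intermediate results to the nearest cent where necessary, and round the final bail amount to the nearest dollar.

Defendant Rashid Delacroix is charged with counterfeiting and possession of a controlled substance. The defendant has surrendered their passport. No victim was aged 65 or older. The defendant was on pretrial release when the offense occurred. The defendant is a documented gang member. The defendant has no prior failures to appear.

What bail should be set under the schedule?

Base amounts from the schedule: counterfeiting $24,500; possession of a controlled substance $1,250.
Stacking rule: use the highest base only. Highest is counterfeiting at $24,500. Combined base = $24,500.
Defendant has surrendered passport (−25%): $24,500 × 0.75 = $18,375.
Defendant was on pretrial release at the time (+$16,750 flat): $18,375 + $16,750 = $35,125.
Defendant is a documented gang member (+$11,000 flat): $35,125 + $11,000 = $46,125.

$46,125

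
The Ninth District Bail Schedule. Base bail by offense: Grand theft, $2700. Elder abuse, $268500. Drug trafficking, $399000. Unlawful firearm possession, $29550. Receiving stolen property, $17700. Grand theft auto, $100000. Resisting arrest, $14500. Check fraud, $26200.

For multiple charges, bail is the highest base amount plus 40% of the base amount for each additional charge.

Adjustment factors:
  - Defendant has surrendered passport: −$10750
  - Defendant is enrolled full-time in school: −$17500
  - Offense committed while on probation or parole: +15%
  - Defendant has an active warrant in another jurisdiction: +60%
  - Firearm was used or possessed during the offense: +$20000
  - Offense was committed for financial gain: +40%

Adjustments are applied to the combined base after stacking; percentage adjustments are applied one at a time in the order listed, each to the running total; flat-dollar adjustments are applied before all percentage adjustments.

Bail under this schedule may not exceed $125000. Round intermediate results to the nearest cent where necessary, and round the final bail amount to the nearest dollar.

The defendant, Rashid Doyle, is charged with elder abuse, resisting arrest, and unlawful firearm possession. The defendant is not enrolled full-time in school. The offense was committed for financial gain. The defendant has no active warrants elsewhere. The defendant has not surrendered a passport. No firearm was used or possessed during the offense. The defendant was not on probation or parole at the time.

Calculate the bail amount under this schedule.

Base amounts from the schedule: elder abuse $268500; resisting arrest $14500; unlawful firearm possession $29550.
Stacking rule: highest base plus 40% of each additional charge. Highest is elder abuse at $268500. Additional: $14500 × 40% = $5800; $29550 × 40% = $11820. Combined base = $268500 + $17620 = $286120.
Offense was committed for financial gain (+40%): $286120 × 1.4 = $400568.
Result $400568 exceeds the maximum of $125000; bail is capped at $125000.

$125000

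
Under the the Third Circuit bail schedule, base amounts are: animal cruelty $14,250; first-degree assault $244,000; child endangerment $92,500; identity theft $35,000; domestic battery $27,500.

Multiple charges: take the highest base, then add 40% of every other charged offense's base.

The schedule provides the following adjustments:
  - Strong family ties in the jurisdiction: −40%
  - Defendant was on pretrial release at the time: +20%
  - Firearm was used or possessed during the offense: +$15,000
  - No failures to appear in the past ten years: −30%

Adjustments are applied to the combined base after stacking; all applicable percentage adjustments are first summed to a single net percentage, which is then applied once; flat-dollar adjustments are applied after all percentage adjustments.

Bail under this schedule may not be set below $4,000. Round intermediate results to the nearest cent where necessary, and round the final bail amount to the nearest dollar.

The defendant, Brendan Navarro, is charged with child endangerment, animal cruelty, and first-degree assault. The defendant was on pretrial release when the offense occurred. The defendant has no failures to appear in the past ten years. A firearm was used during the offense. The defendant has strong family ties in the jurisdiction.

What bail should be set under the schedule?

Base amounts from the schedule: child endangerment $92,500; animal cruelty $14,250; first-degree assault $244,000.
Stacking rule: highest base plus 40% of each additional charge. Highest is first-degree assault at $244,000. Additional: $92,500 × 40% = $37,000; $14,250 × 40% = $5,700. Combined base = $244,000 + $42,700 = $286,700.
Net percentage adjustment: −40% +20% −30% = −50%. $286,700 × 0.5 = $143,350.
Firearm was used or possessed during the offense (+$15,000 flat): $143,350 + $15,000 = $158,350.
$158,350 is at or above the $4,000 minimum.

$158,350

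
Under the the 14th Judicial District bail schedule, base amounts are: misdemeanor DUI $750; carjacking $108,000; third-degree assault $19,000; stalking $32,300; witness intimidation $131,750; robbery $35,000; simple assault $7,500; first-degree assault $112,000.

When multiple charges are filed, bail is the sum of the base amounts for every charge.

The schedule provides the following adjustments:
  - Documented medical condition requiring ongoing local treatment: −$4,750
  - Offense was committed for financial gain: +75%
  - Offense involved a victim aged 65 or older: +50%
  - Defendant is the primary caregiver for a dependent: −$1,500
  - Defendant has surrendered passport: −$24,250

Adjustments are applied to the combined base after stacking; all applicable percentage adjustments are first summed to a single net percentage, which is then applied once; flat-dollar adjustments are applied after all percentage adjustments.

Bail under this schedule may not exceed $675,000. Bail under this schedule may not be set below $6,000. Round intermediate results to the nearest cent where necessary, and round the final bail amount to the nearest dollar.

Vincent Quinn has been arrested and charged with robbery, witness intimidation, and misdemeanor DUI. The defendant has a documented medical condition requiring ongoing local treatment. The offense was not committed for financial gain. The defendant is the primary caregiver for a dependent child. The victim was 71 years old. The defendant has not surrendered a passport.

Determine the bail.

Base amounts from the schedule: robbery $35,000; witness intimidation $131,750; misdemeanor DUI $750.
Stacking rule: sum of all bases. $35,000 + $131,750 + $750 = $167,500.
Offense involved a victim aged 65 or older (+50%): $167,500 × 1.5 = $251,250.
Documented medical condition requiring ongoing local treatment (−$4,750 flat): $251,250 − $4,750 = $246,500.
Defendant is the primary caregiver for a dependent (−$1,500 flat): $246,500 − $1,500 = $245,000.
$245,000 is within the $675,000 maximum.
$245,000 is at or above the $6,000 minimum.

$245,000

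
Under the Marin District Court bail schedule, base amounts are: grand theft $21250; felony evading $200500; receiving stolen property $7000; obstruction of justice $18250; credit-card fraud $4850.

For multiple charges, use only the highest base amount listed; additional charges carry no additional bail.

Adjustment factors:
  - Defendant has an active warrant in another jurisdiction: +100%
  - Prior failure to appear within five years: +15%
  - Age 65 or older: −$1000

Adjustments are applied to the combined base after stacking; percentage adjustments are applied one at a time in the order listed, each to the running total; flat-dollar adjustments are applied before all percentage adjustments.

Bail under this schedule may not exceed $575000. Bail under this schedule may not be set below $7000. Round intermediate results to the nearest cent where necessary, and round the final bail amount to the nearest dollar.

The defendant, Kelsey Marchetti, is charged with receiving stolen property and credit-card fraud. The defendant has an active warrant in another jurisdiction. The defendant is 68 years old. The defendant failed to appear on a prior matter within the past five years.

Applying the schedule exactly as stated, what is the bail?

$13800

Base amounts from the schedule: receiving stolen property $7000; credit-card fraud $4850.
Stacking rule: use the highest base only. Highest is receiving stolen property at $7000. Combined base = $7000.
Age 65 or older (−$1000 flat): $7000 − $1000 = $6000.
Defendant has an active warrant in another jurisdiction (+100%): $6000 × 2 = $12000.
Prior failure to appear within five years (+15%): $12000 × 1.15 = $13800.
$13800 is within the $575000 maximum.
$13800 is at or above the $7000 minimum.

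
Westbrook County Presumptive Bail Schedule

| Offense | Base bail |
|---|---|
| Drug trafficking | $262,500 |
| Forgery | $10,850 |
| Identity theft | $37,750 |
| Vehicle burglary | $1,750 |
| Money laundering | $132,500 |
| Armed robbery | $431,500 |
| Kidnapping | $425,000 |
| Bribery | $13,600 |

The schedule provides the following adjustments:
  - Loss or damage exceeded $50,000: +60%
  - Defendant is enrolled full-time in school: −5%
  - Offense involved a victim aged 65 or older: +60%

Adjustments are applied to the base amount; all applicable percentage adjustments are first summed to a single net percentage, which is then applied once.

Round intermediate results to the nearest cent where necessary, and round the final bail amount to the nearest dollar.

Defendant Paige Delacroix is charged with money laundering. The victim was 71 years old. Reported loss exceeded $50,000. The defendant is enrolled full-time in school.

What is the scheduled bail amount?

Base amounts from the schedule: money laundering $132,500.
Single charge. Combined base = $132,500.
Net percentage adjustment: +60% −5% +60% = +115%. $132,500 × 2.15 = $284,875.

$284,875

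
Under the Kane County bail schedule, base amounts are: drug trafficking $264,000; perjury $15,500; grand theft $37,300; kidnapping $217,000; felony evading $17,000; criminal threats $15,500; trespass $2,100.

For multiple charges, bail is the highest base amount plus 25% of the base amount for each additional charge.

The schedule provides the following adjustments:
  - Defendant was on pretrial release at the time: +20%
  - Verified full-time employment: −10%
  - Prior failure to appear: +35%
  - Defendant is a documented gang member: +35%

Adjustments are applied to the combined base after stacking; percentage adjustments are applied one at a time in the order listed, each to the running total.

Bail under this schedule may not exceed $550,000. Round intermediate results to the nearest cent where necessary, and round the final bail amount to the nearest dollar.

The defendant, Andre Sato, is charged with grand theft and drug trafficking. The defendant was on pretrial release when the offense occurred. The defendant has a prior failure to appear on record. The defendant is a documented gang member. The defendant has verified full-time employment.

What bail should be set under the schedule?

Base amounts from the schedule: grand theft $37,300; drug trafficking $264,000.
Stacking rule: highest base plus 25% of each additional charge. Highest is drug trafficking at $264,000. Additional: $37,300 × 25% = $9,325. Combined base = $264,000 + $9,325 = $273,325.
Defendant was on pretrial release at the time (+20%): $273,325 × 1.2 = $327,990.
Verified full-time employment (−10%): $327,990 × 0.9 = $295,191.
Prior failure to appear (+35%): $295,191 × 1.35 = $398,507.85.
Defendant is a documented gang member (+35%): $398,507.85 × 1.35 = $537,985.60.
$537,985.60 is within the $550,000 maximum.
Rounded to the nearest dollar: $537,986.

$537,986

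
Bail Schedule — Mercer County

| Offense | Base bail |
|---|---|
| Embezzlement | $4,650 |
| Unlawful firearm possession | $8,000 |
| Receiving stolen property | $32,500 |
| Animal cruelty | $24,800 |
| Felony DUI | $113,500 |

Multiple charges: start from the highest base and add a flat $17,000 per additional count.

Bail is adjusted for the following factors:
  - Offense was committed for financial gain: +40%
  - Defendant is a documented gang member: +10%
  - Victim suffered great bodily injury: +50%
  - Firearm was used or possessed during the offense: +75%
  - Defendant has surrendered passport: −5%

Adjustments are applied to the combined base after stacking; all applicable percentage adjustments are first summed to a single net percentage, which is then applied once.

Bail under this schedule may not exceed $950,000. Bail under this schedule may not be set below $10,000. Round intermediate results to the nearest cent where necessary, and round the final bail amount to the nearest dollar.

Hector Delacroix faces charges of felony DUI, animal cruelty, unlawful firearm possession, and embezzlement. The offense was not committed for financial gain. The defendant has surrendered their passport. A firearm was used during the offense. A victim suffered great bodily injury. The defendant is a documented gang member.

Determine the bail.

Base amounts from the schedule: felony DUI $113,500; animal cruelty $24,800; unlawful firearm possession $8,000; embezzlement $4,650.
Stacking rule: highest base plus $17,000 per additional charge. Highest is felony DUI at $113,500; 3 additional charges → +$51,000. Combined base = $164,500.
Net percentage adjustment: +10% +50% +75% −5% = +130%. $164,500 × 2.3 = $378,350.
$378,350 is within the $950,000 maximum.
$378,350 is at or above the $10,000 minimum.

$378,350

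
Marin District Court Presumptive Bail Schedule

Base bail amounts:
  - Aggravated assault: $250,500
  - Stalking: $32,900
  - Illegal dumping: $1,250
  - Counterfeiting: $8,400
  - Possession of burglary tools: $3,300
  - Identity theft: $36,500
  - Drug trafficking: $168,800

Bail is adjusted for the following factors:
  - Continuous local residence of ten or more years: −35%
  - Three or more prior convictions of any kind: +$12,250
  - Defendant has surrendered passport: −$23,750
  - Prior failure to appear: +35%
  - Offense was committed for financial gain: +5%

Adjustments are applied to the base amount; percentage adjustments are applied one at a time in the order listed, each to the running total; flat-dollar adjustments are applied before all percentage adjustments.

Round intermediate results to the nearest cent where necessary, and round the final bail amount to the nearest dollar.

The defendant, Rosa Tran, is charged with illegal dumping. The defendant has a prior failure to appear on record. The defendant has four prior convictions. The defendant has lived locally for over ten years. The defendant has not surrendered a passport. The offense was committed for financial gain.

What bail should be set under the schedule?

Base amounts from the schedule: illegal dumping $1,250.
Single charge. Combined base = $1,250.
Three or more prior convictions of any kind (+$12,250 flat): $1,250 + $12,250 = $13,500.
Continuous local residence of ten or more years (−35%): $13,500 × 0.65 = $8,775.
Prior failure to appear (+35%): $8,775 × 1.35 = $11,846.25.
Offense was committed for financial gain (+5%): $11,846.25 × 1.05 = $12,438.56.
Rounded to the nearest dollar: $12,439.

$12,439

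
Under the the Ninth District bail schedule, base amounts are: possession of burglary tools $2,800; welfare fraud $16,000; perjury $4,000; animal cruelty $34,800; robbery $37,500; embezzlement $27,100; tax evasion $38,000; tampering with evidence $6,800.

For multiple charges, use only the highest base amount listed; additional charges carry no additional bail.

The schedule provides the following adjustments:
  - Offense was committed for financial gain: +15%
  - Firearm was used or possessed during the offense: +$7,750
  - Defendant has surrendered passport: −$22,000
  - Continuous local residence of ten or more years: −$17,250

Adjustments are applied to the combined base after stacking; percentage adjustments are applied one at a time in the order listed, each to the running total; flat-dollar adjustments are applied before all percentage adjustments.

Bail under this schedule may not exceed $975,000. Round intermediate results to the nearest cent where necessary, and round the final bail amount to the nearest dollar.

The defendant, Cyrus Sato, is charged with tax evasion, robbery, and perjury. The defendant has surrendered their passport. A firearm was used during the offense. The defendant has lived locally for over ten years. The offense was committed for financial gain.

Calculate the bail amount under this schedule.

Base amounts from the schedule: tax evasion $38,000; robbery $37,500; perjury $4,000.
Stacking rule: use the highest base only. Highest is tax evasion at $38,000. Combined base = $38,000.
Firearm was used or possessed during the offense (+$7,750 flat): $38,000 + $7,750 = $45,750.
Defendant has surrendered passport (−$22,000 flat): $45,750 − $22,000 = $23,750.
Continuous local residence of ten or more years (−$17,250 flat): $23,750 − $17,250 = $6,500.
Offense was committed for financial gain (+15%): $6,500 × 1.15 = $7,475.
$7,475 is within the $975,000 maximum.

$7,475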